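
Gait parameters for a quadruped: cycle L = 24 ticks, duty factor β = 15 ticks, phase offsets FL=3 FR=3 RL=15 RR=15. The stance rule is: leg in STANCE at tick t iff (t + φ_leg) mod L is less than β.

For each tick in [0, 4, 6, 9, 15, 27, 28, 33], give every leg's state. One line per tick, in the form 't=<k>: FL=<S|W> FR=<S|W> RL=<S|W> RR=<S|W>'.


t=0: phase=(3,3,15,15) vs β=15 → FL=S FR=S RL=W RR=W
t=4: phase=(7,7,19,19) vs β=15 → FL=S FR=S RL=W RR=W
t=6: phase=(9,9,21,21) vs β=15 → FL=S FR=S RL=W RR=W
t=9: phase=(12,12,0,0) vs β=15 → FL=S FR=S RL=S RR=S
t=15: phase=(18,18,6,6) vs β=15 → FL=W FR=W RL=S RR=S
t=27: phase=(6,6,18,18) vs β=15 → FL=S FR=S RL=W RR=W
t=28: phase=(7,7,19,19) vs β=15 → FL=S FR=S RL=W RR=W
t=33: phase=(12,12,0,0) vs β=15 → FL=S FR=S RL=S RR=S

t=0: FL=S FR=S RL=W RR=W
t=4: FL=S FR=S RL=W RR=W
t=6: FL=S FR=S RL=W RR=W
t=9: FL=S FR=S RL=S RR=S
t=15: FL=W FR=W RL=S RR=S
t=27: FL=S FR=S RL=W RR=W
t=28: FL=S FR=S RL=W RR=W
t=33: FL=S FR=S RL=S RR=S


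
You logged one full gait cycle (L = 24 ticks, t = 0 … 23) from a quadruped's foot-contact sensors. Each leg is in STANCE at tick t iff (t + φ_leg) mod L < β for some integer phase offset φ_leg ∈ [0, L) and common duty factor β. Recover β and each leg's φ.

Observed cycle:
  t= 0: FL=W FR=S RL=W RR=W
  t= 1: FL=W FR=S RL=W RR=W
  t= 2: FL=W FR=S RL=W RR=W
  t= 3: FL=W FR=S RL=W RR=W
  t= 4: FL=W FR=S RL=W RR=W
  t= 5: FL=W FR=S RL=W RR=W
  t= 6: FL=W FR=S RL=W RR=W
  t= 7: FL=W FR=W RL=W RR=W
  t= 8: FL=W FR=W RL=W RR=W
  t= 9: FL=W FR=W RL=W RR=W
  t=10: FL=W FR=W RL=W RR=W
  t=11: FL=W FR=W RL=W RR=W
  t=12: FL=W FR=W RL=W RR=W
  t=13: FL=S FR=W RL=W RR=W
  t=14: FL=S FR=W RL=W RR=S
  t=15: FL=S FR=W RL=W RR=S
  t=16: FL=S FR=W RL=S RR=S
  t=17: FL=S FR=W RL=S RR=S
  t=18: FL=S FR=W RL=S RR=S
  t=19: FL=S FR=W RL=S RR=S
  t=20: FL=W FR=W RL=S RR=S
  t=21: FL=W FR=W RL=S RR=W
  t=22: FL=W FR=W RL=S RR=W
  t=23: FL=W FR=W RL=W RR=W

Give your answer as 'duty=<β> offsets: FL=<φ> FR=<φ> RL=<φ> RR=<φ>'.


duty β = stance ticks per leg = 7
FL: stance ticks = 7; W→S at t=13 → φ=11
FR: stance ticks = 7; W→S at t=0 → φ=0
RL: stance ticks = 7; W→S at t=16 → φ=8
RR: stance ticks = 7; W→S at t=14 → φ=10

duty=7 offsets: FL=11 FR=0 RL=8 RR=10


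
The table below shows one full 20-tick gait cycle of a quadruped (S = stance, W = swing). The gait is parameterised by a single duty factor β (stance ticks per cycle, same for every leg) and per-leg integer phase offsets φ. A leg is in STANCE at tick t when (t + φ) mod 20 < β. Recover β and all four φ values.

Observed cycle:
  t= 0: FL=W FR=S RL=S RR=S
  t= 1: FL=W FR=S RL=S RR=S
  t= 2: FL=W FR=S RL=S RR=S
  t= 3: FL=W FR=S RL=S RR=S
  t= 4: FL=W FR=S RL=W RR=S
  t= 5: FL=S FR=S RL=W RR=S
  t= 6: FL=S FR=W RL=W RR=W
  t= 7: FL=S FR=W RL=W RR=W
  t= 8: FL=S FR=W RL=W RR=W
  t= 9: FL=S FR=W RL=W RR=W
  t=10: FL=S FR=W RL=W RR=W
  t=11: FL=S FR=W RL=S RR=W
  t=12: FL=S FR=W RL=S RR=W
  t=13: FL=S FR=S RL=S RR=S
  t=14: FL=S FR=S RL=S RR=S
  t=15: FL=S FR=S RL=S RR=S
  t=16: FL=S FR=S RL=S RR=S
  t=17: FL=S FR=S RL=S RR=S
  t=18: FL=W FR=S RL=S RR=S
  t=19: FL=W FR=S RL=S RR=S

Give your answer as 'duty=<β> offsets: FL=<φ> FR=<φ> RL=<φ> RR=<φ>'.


duty β = stance ticks per leg = 13
FL: stance ticks = 13; W→S at t=5 → φ=15
FR: stance ticks = 13; W→S at t=13 → φ=7
RL: stance ticks = 13; W→S at t=11 → φ=9
RR: stance ticks = 13; W→S at t=13 → φ=7

duty=13 offsets: FL=15 FR=7 RL=9 RR=7


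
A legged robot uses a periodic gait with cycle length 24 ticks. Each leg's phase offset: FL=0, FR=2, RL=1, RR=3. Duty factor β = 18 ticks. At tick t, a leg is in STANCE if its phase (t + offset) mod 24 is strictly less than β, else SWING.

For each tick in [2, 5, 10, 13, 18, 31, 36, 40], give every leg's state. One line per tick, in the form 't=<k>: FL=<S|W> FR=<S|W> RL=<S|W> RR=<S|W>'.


t=2: phase=(2,4,3,5) vs β=18 → FL=S FR=S RL=S RR=S
t=5: phase=(5,7,6,8) vs β=18 → FL=S FR=S RL=S RR=S
t=10: phase=(10,12,11,13) vs β=18 → FL=S FR=S RL=S RR=S
t=13: phase=(13,15,14,16) vs β=18 → FL=S FR=S RL=S RR=S
t=18: phase=(18,20,19,21) vs β=18 → FL=W FR=W RL=W RR=W
t=31: phase=(7,9,8,10) vs β=18 → FL=S FR=S RL=S RR=S
t=36: phase=(12,14,13,15) vs β=18 → FL=S FR=S RL=S RR=S
t=40: phase=(16,18,17,19) vs β=18 → FL=S FR=W RL=S RR=W

t=2: FL=S FR=S RL=S RR=S
t=5: FL=S FR=S RL=S RR=S
t=10: FL=S FR=S RL=S RR=S
t=13: FL=S FR=S RL=S RR=S
t=18: FL=W FR=W RL=W RR=W
t=31: FL=S FR=S RL=S RR=S
t=36: FL=S FR=S RL=S RR=S
t=40: FL=S FR=W RL=S RR=W


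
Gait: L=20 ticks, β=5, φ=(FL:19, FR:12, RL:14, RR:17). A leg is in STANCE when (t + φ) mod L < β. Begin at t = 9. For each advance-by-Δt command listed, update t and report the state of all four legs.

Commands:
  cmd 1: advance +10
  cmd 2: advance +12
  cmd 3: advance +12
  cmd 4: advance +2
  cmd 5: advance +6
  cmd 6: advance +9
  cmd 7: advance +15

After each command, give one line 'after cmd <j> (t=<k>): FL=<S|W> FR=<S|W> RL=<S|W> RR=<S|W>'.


after cmd 1 (t=19): FL=W FR=W RL=W RR=W
after cmd 2 (t=31): FL=W FR=S RL=W RR=W
after cmd 3 (t=43): FL=S FR=W RL=W RR=S
after cmd 4 (t=45): FL=S FR=W RL=W RR=S
after cmd 5 (t=51): FL=W FR=S RL=W RR=W
after cmd 6 (t=60): FL=W FR=W RL=W RR=W
after cmd 7 (t=75): FL=W FR=W RL=W RR=W

start t=9: FL=W FR=S RL=S RR=W
cmd 1: advance +10 → t=19, phase=(18,11,13,16) → FL=W FR=W RL=W RR=W
cmd 2: advance +12 → t=31, phase=(10,3,5,8) → FL=W FR=S RL=W RR=W
cmd 3: advance +12 → t=43, phase=(2,15,17,0) → FL=S FR=W RL=W RR=S
cmd 4: advance +2 → t=45, phase=(4,17,19,2) → FL=S FR=W RL=W RR=S
cmd 5: advance +6 → t=51, phase=(10,3,5,8) → FL=W FR=S RL=W RR=W
cmd 6: advance +9 → t=60, phase=(19,12,14,17) → FL=W FR=W RL=W RR=W
cmd 7: advance +15 → t=75, phase=(14,7,9,12) → FL=W FR=W RL=W RR=W


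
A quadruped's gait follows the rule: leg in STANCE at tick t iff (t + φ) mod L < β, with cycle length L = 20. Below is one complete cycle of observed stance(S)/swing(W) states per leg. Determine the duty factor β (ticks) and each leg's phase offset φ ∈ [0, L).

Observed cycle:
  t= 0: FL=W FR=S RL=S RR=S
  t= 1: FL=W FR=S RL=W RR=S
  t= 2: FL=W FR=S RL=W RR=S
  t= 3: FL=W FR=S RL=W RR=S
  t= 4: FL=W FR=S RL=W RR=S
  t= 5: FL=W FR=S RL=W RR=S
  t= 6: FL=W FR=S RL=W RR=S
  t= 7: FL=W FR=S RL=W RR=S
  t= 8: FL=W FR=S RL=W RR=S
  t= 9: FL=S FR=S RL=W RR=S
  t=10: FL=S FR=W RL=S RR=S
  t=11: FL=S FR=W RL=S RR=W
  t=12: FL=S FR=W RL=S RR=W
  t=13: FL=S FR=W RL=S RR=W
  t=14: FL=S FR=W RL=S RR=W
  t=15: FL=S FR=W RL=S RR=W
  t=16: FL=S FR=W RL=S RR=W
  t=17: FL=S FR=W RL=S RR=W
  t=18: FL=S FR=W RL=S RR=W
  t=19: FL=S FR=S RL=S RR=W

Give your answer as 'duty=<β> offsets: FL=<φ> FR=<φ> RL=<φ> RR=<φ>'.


duty β = stance ticks per leg = 11
FL: stance ticks = 11; W→S at t=9 → φ=11
FR: stance ticks = 11; W→S at t=19 → φ=1
RL: stance ticks = 11; W→S at t=10 → φ=10
RR: stance ticks = 11; W→S at t=0 → φ=0

duty=11 offsets: FL=11 FR=1 RL=10 RR=0


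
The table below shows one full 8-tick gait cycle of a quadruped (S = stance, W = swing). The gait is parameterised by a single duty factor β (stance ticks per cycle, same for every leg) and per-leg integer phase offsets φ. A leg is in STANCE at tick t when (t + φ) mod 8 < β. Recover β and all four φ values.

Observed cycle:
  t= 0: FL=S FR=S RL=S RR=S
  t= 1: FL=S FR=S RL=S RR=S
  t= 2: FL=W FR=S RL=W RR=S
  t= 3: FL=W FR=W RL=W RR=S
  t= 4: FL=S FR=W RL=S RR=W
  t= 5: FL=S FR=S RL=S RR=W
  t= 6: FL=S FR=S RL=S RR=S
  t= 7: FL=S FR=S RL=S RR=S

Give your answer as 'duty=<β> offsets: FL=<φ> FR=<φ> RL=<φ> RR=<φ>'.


duty=6 offsets: FL=4 FR=3 RL=4 RR=2

duty β = stance ticks per leg = 6
FL: stance ticks = 6; W→S at t=4 → φ=4
FR: stance ticks = 6; W→S at t=5 → φ=3
RL: stance ticks = 6; W→S at t=4 → φ=4
RR: stance ticks = 6; W→S at t=6 → φ=2


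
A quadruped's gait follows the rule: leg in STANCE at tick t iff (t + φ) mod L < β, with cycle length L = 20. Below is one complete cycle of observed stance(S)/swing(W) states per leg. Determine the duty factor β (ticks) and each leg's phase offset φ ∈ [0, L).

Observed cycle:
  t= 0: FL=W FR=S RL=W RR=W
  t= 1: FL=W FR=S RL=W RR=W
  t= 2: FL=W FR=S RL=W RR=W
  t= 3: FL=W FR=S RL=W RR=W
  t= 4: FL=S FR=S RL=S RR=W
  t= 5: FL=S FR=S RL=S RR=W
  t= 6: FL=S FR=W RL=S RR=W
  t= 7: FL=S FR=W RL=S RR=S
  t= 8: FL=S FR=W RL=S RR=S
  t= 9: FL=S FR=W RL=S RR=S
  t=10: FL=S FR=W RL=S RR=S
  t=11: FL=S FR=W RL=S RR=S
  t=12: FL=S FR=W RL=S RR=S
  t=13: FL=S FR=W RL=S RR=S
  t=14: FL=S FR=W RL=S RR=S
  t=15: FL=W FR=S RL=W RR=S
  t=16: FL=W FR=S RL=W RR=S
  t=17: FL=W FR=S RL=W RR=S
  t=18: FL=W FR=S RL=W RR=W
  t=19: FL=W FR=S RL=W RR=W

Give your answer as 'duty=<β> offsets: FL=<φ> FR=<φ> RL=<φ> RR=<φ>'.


duty β = stance ticks per leg = 11
FL: stance ticks = 11; W→S at t=4 → φ=16
FR: stance ticks = 11; W→S at t=15 → φ=5
RL: stance ticks = 11; W→S at t=4 → φ=16
RR: stance ticks = 11; W→S at t=7 → φ=13

duty=11 offsets: FL=16 FR=5 RL=16 RR=13


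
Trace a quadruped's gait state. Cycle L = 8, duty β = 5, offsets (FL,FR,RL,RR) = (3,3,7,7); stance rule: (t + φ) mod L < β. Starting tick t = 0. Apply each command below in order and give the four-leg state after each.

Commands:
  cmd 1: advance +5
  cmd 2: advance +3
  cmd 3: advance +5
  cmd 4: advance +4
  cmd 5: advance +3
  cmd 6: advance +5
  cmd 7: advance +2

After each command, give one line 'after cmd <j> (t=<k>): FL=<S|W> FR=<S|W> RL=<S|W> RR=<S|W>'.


after cmd 1 (t=5): FL=S FR=S RL=S RR=S
after cmd 2 (t=8): FL=S FR=S RL=W RR=W
after cmd 3 (t=13): FL=S FR=S RL=S RR=S
after cmd 4 (t=17): FL=S FR=S RL=S RR=S
after cmd 5 (t=20): FL=W FR=W RL=S RR=S
after cmd 6 (t=25): FL=S FR=S RL=S RR=S
after cmd 7 (t=27): FL=W FR=W RL=S RR=S

start t=0: FL=S FR=S RL=W RR=W
cmd 1: advance +5 → t=5, phase=(0,0,4,4) → FL=S FR=S RL=S RR=S
cmd 2: advance +3 → t=8, phase=(3,3,7,7) → FL=S FR=S RL=W RR=W
cmd 3: advance +5 → t=13, phase=(0,0,4,4) → FL=S FR=S RL=S RR=S
cmd 4: advance +4 → t=17, phase=(4,4,0,0) → FL=S FR=S RL=S RR=S
cmd 5: advance +3 → t=20, phase=(7,7,3,3) → FL=W FR=W RL=S RR=S
cmd 6: advance +5 → t=25, phase=(4,4,0,0) → FL=S FR=S RL=S RR=S
cmd 7: advance +2 → t=27, phase=(6,6,2,2) → FL=W FR=W RL=S RR=S


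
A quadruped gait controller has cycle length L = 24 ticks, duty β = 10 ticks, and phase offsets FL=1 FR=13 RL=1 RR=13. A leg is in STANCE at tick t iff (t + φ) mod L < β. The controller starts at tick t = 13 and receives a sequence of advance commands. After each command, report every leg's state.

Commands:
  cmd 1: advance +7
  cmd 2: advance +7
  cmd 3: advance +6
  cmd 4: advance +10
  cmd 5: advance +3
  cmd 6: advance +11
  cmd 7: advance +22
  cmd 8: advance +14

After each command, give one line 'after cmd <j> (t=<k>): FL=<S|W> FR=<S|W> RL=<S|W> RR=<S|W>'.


start t=13: FL=W FR=S RL=W RR=S
cmd 1: advance +7 → t=20, phase=(21,9,21,9) → FL=W FR=S RL=W RR=S
cmd 2: advance +7 → t=27, phase=(4,16,4,16) → FL=S FR=W RL=S RR=W
cmd 3: advance +6 → t=33, phase=(10,22,10,22) → FL=W FR=W RL=W RR=W
cmd 4: advance +10 → t=43, phase=(20,8,20,8) → FL=W FR=S RL=W RR=S
cmd 5: advance +3 → t=46, phase=(23,11,23,11) → FL=W FR=W RL=W RR=W
cmd 6: advance +11 → t=57, phase=(10,22,10,22) → FL=W FR=W RL=W RR=W
cmd 7: advance +22 → t=79, phase=(8,20,8,20) → FL=S FR=W RL=S RR=W
cmd 8: advance +14 → t=93, phase=(22,10,22,10) → FL=W FR=W RL=W RR=W

after cmd 1 (t=20): FL=W FR=S RL=W RR=S
after cmd 2 (t=27): FL=S FR=W RL=S RR=W
after cmd 3 (t=33): FL=W FR=W RL=W RR=W
after cmd 4 (t=43): FL=W FR=S RL=W RR=S
after cmd 5 (t=46): FL=W FR=W RL=W RR=W
after cmd 6 (t=57): FL=W FR=W RL=W RR=W
after cmd 7 (t=79): FL=S FR=W RL=S RR=W
after cmd 8 (t=93): FL=W FR=W RL=W RR=W


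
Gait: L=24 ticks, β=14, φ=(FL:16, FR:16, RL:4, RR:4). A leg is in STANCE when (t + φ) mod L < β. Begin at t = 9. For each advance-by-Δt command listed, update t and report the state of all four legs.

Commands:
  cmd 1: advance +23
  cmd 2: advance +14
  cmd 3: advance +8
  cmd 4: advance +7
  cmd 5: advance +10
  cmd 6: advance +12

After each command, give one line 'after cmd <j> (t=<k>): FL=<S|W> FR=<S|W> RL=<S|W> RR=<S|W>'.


after cmd 1 (t=32): FL=S FR=S RL=S RR=S
after cmd 2 (t=46): FL=W FR=W RL=S RR=S
after cmd 3 (t=54): FL=W FR=W RL=S RR=S
after cmd 4 (t=61): FL=S FR=S RL=W RR=W
after cmd 5 (t=71): FL=W FR=W RL=S RR=S
after cmd 6 (t=83): FL=S FR=S RL=W RR=W

start t=9: FL=S FR=S RL=S RR=S
cmd 1: advance +23 → t=32, phase=(0,0,12,12) → FL=S FR=S RL=S RR=S
cmd 2: advance +14 → t=46, phase=(14,14,2,2) → FL=W FR=W RL=S RR=S
cmd 3: advance +8 → t=54, phase=(22,22,10,10) → FL=W FR=W RL=S RR=S
cmd 4: advance +7 → t=61, phase=(5,5,17,17) → FL=S FR=S RL=W RR=W
cmd 5: advance +10 → t=71, phase=(15,15,3,3) → FL=W FR=W RL=S RR=S
cmd 6: advance +12 → t=83, phase=(3,3,15,15) → FL=S FR=S RL=W RR=W


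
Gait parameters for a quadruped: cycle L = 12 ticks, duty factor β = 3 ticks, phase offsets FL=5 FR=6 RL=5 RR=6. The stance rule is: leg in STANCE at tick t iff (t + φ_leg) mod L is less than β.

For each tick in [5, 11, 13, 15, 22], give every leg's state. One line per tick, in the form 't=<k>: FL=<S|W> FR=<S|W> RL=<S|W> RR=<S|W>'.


t=5: FL=W FR=W RL=W RR=W
t=11: FL=W FR=W RL=W RR=W
t=13: FL=W FR=W RL=W RR=W
t=15: FL=W FR=W RL=W RR=W
t=22: FL=W FR=W RL=W RR=W

t=5: phase=(10,11,10,11) vs β=3 → FL=W FR=W RL=W RR=W
t=11: phase=(4,5,4,5) vs β=3 → FL=W FR=W RL=W RR=W
t=13: phase=(6,7,6,7) vs β=3 → FL=W FR=W RL=W RR=W
t=15: phase=(8,9,8,9) vs β=3 → FL=W FR=W RL=W RR=W
t=22: phase=(3,4,3,4) vs β=3 → FL=W FR=W RL=W RR=W


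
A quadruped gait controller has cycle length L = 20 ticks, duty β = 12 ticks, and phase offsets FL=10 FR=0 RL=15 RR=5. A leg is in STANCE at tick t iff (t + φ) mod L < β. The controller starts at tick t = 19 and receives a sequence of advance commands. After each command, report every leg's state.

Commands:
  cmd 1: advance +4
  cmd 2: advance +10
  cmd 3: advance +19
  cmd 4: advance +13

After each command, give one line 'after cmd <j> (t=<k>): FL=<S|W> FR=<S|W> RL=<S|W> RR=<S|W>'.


start t=19: FL=S FR=W RL=W RR=S
cmd 1: advance +4 → t=23, phase=(13,3,18,8) → FL=W FR=S RL=W RR=S
cmd 2: advance +10 → t=33, phase=(3,13,8,18) → FL=S FR=W RL=S RR=W
cmd 3: advance +19 → t=52, phase=(2,12,7,17) → FL=S FR=W RL=S RR=W
cmd 4: advance +13 → t=65, phase=(15,5,0,10) → FL=W FR=S RL=S RR=S

after cmd 1 (t=23): FL=W FR=S RL=W RR=S
after cmd 2 (t=33): FL=S FR=W RL=S RR=W
after cmd 3 (t=52): FL=S FR=W RL=S RR=W
after cmd 4 (t=65): FL=W FR=S RL=S RR=S


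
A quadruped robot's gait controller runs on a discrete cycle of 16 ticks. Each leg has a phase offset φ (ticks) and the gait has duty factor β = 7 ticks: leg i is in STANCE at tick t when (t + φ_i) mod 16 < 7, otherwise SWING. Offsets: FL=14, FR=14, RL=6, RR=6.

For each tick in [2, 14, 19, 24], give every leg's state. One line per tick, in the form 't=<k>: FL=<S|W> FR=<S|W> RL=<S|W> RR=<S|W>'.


t=2: phase=(0,0,8,8) vs β=7 → FL=S FR=S RL=W RR=W
t=14: phase=(12,12,4,4) vs β=7 → FL=W FR=W RL=S RR=S
t=19: phase=(1,1,9,9) vs β=7 → FL=S FR=S RL=W RR=W
t=24: phase=(6,6,14,14) vs β=7 → FL=S FR=S RL=W RR=W

t=2: FL=S FR=S RL=W RR=W
t=14: FL=W FR=W RL=S RR=S
t=19: FL=S FR=S RL=W RR=W
t=24: FL=S FR=S RL=W RR=W


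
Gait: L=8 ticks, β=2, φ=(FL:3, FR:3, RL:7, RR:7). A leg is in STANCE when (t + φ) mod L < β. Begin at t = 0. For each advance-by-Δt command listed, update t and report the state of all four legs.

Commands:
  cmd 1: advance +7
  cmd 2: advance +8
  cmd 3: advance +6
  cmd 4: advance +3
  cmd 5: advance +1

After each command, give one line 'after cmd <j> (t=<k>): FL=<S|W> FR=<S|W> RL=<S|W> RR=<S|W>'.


start t=0: FL=W FR=W RL=W RR=W
cmd 1: advance +7 → t=7, phase=(2,2,6,6) → FL=W FR=W RL=W RR=W
cmd 2: advance +8 → t=15, phase=(2,2,6,6) → FL=W FR=W RL=W RR=W
cmd 3: advance +6 → t=21, phase=(0,0,4,4) → FL=S FR=S RL=W RR=W
cmd 4: advance +3 → t=24, phase=(3,3,7,7) → FL=W FR=W RL=W RR=W
cmd 5: advance +1 → t=25, phase=(4,4,0,0) → FL=W FR=W RL=S RR=S

after cmd 1 (t=7): FL=W FR=W RL=W RR=W
after cmd 2 (t=15): FL=W FR=W RL=W RR=W
after cmd 3 (t=21): FL=S FR=S RL=W RR=W
after cmd 4 (t=24): FL=W FR=W RL=W RR=W
after cmd 5 (t=25): FL=W FR=W RL=S RR=S


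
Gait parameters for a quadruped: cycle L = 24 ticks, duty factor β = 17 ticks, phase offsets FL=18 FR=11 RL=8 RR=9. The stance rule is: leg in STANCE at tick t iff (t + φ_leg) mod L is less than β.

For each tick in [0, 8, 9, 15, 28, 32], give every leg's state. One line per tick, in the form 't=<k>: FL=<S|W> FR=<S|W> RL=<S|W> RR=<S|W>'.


t=0: phase=(18,11,8,9) vs β=17 → FL=W FR=S RL=S RR=S
t=8: phase=(2,19,16,17) vs β=17 → FL=S FR=W RL=S RR=W
t=9: phase=(3,20,17,18) vs β=17 → FL=S FR=W RL=W RR=W
t=15: phase=(9,2,23,0) vs β=17 → FL=S FR=S RL=W RR=S
t=28: phase=(22,15,12,13) vs β=17 → FL=W FR=S RL=S RR=S
t=32: phase=(2,19,16,17) vs β=17 → FL=S FR=W RL=S RR=W

t=0: FL=W FR=S RL=S RR=S
t=8: FL=S FR=W RL=S RR=W
t=9: FL=S FR=W RL=W RR=W
t=15: FL=S FR=S RL=W RR=S
t=28: FL=W FR=S RL=S RR=S
t=32: FL=S FR=W RL=S RR=W


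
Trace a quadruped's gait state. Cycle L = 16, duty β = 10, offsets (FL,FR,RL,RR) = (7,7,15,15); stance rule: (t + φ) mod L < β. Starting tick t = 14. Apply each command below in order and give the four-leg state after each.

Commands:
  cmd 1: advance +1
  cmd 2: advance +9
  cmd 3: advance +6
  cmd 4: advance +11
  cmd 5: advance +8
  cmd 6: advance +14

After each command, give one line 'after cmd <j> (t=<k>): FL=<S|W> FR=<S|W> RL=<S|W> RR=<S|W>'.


after cmd 1 (t=15): FL=S FR=S RL=W RR=W
after cmd 2 (t=24): FL=W FR=W RL=S RR=S
after cmd 3 (t=30): FL=S FR=S RL=W RR=W
after cmd 4 (t=41): FL=S FR=S RL=S RR=S
after cmd 5 (t=49): FL=S FR=S RL=S RR=S
after cmd 6 (t=63): FL=S FR=S RL=W RR=W

start t=14: FL=S FR=S RL=W RR=W
cmd 1: advance +1 → t=15, phase=(6,6,14,14) → FL=S FR=S RL=W RR=W
cmd 2: advance +9 → t=24, phase=(15,15,7,7) → FL=W FR=W RL=S RR=S
cmd 3: advance +6 → t=30, phase=(5,5,13,13) → FL=S FR=S RL=W RR=W
cmd 4: advance +11 → t=41, phase=(0,0,8,8) → FL=S FR=S RL=S RR=S
cmd 5: advance +8 → t=49, phase=(8,8,0,0) → FL=S FR=S RL=S RR=S
cmd 6: advance +14 → t=63, phase=(6,6,14,14) → FL=S FR=S RL=W RR=W


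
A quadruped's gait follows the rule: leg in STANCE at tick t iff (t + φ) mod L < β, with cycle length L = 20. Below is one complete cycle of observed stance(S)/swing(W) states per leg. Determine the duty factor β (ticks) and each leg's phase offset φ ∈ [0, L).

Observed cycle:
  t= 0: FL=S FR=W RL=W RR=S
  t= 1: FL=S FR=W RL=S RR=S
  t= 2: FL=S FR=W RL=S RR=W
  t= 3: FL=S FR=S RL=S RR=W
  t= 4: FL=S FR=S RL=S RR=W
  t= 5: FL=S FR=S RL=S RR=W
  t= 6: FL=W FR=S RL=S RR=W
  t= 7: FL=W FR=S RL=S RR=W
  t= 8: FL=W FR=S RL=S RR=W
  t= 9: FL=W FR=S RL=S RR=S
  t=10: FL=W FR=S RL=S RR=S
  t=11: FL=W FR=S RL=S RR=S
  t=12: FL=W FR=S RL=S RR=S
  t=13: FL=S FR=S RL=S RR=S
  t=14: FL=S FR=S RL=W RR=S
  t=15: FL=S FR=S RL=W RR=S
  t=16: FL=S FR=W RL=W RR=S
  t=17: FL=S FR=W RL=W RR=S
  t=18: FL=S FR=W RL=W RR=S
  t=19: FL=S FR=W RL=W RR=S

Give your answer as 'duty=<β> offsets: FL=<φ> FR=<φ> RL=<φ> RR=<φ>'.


duty=13 offsets: FL=7 FR=17 RL=19 RR=11

duty β = stance ticks per leg = 13
FL: stance ticks = 13; W→S at t=13 → φ=7
FR: stance ticks = 13; W→S at t=3 → φ=17
RL: stance ticks = 13; W→S at t=1 → φ=19
RR: stance ticks = 13; W→S at t=9 → φ=11


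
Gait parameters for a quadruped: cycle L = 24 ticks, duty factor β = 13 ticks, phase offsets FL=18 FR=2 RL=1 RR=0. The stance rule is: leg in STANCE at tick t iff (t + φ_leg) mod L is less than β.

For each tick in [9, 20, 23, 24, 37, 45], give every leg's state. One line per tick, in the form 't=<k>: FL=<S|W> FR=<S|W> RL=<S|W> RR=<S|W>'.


t=9: phase=(3,11,10,9) vs β=13 → FL=S FR=S RL=S RR=S
t=20: phase=(14,22,21,20) vs β=13 → FL=W FR=W RL=W RR=W
t=23: phase=(17,1,0,23) vs β=13 → FL=W FR=S RL=S RR=W
t=24: phase=(18,2,1,0) vs β=13 → FL=W FR=S RL=S RR=S
t=37: phase=(7,15,14,13) vs β=13 → FL=S FR=W RL=W RR=W
t=45: phase=(15,23,22,21) vs β=13 → FL=W FR=W RL=W RR=W

t=9: FL=S FR=S RL=S RR=S
t=20: FL=W FR=W RL=W RR=W
t=23: FL=W FR=S RL=S RR=W
t=24: FL=W FR=S RL=S RR=S
t=37: FL=S FR=W RL=W RR=W
t=45: FL=W FR=W RL=W RR=W


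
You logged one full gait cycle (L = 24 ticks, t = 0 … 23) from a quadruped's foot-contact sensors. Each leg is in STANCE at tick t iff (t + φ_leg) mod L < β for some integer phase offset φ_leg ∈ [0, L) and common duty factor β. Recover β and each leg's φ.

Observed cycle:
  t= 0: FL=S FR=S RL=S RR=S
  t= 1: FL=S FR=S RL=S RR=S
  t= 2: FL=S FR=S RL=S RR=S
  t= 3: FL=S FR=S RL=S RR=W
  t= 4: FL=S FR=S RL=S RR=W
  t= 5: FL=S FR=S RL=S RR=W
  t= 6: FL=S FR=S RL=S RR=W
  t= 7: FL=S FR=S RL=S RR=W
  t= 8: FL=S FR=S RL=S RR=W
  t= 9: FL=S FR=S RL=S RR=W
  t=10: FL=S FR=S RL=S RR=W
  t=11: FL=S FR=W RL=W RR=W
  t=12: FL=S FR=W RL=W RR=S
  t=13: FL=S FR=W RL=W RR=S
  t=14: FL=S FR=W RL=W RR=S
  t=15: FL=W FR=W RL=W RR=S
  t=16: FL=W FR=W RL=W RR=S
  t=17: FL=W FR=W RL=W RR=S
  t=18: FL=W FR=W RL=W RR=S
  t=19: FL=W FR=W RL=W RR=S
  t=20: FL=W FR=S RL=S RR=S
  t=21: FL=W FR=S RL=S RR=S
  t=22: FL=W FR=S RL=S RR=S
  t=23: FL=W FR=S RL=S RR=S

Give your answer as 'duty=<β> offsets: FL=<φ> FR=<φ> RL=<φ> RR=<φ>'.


duty=15 offsets: FL=0 FR=4 RL=4 RR=12

duty β = stance ticks per leg = 15
FL: stance ticks = 15; W→S at t=0 → φ=0
FR: stance ticks = 15; W→S at t=20 → φ=4
RL: stance ticks = 15; W→S at t=20 → φ=4
RR: stance ticks = 15; W→S at t=12 → φ=12


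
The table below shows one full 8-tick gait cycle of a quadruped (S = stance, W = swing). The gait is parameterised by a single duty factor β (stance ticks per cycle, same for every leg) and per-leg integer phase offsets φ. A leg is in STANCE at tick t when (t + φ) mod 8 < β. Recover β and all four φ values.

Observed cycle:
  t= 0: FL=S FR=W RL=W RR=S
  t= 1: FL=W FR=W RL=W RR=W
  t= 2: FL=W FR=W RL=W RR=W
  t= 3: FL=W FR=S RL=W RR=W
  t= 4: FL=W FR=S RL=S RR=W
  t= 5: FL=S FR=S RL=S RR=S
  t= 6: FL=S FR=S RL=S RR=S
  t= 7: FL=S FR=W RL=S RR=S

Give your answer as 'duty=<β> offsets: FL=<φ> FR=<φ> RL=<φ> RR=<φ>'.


duty β = stance ticks per leg = 4
FL: stance ticks = 4; W→S at t=5 → φ=3
FR: stance ticks = 4; W→S at t=3 → φ=5
RL: stance ticks = 4; W→S at t=4 → φ=4
RR: stance ticks = 4; W→S at t=5 → φ=3

duty=4 offsets: FL=3 FR=5 RL=4 RR=3


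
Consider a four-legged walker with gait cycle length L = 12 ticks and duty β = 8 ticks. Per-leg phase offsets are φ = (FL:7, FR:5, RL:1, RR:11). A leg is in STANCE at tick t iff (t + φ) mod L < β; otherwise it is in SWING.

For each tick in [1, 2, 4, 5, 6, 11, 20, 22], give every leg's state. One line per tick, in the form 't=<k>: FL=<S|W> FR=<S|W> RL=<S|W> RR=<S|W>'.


t=1: FL=W FR=S RL=S RR=S
t=2: FL=W FR=S RL=S RR=S
t=4: FL=W FR=W RL=S RR=S
t=5: FL=S FR=W RL=S RR=S
t=6: FL=S FR=W RL=S RR=S
t=11: FL=S FR=S RL=S RR=W
t=20: FL=S FR=S RL=W RR=S
t=22: FL=S FR=S RL=W RR=W

t=1: phase=(8,6,2,0) vs β=8 → FL=W FR=S RL=S RR=S
t=2: phase=(9,7,3,1) vs β=8 → FL=W FR=S RL=S RR=S
t=4: phase=(11,9,5,3) vs β=8 → FL=W FR=W RL=S RR=S
t=5: phase=(0,10,6,4) vs β=8 → FL=S FR=W RL=S RR=S
t=6: phase=(1,11,7,5) vs β=8 → FL=S FR=W RL=S RR=S
t=11: phase=(6,4,0,10) vs β=8 → FL=S FR=S RL=S RR=W
t=20: phase=(3,1,9,7) vs β=8 → FL=S FR=S RL=W RR=S
t=22: phase=(5,3,11,9) vs β=8 → FL=S FR=S RL=W RR=W


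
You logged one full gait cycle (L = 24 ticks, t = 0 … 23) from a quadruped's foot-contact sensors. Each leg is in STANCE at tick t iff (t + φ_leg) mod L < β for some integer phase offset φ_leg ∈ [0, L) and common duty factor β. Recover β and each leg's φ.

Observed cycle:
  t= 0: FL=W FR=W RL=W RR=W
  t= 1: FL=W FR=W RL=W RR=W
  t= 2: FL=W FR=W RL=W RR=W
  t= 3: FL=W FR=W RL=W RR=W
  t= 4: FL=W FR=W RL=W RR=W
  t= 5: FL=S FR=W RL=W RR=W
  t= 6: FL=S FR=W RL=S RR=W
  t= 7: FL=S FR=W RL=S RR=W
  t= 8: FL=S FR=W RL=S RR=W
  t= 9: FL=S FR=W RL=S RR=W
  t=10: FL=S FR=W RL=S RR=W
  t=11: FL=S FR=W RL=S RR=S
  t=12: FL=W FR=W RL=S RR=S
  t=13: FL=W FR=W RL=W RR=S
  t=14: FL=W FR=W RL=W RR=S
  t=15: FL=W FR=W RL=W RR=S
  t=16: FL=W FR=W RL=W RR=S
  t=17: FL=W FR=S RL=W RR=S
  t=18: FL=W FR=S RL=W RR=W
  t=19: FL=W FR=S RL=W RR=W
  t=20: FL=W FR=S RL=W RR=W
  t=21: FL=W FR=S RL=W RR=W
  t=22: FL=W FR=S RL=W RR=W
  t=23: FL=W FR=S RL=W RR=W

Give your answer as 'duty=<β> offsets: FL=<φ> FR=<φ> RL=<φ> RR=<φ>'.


duty β = stance ticks per leg = 7
FL: stance ticks = 7; W→S at t=5 → φ=19
FR: stance ticks = 7; W→S at t=17 → φ=7
RL: stance ticks = 7; W→S at t=6 → φ=18
RR: stance ticks = 7; W→S at t=11 → φ=13

duty=7 offsets: FL=19 FR=7 RL=18 RR=13


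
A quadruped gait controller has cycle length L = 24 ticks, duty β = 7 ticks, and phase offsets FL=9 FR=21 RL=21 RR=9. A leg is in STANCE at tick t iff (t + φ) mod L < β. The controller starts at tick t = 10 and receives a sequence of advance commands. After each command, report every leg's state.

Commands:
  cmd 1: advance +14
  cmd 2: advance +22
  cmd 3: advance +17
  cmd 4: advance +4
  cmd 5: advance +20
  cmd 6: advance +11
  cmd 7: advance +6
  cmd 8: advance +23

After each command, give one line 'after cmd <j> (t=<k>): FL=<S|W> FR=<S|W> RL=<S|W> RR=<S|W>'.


after cmd 1 (t=24): FL=W FR=W RL=W RR=W
after cmd 2 (t=46): FL=W FR=W RL=W RR=W
after cmd 3 (t=63): FL=S FR=W RL=W RR=S
after cmd 4 (t=67): FL=S FR=W RL=W RR=S
after cmd 5 (t=87): FL=S FR=W RL=W RR=S
after cmd 6 (t=98): FL=W FR=W RL=W RR=W
after cmd 7 (t=104): FL=W FR=S RL=S RR=W
after cmd 8 (t=127): FL=W FR=S RL=S RR=W

start t=10: FL=W FR=W RL=W RR=W
cmd 1: advance +14 → t=24, phase=(9,21,21,9) → FL=W FR=W RL=W RR=W
cmd 2: advance +22 → t=46, phase=(7,19,19,7) → FL=W FR=W RL=W RR=W
cmd 3: advance +17 → t=63, phase=(0,12,12,0) → FL=S FR=W RL=W RR=S
cmd 4: advance +4 → t=67, phase=(4,16,16,4) → FL=S FR=W RL=W RR=S
cmd 5: advance +20 → t=87, phase=(0,12,12,0) → FL=S FR=W RL=W RR=S
cmd 6: advance +11 → t=98, phase=(11,23,23,11) → FL=W FR=W RL=W RR=W
cmd 7: advance +6 → t=104, phase=(17,5,5,17) → FL=W FR=S RL=S RR=W
cmd 8: advance +23 → t=127, phase=(16,4,4,16) → FL=W FR=S RL=S RR=W


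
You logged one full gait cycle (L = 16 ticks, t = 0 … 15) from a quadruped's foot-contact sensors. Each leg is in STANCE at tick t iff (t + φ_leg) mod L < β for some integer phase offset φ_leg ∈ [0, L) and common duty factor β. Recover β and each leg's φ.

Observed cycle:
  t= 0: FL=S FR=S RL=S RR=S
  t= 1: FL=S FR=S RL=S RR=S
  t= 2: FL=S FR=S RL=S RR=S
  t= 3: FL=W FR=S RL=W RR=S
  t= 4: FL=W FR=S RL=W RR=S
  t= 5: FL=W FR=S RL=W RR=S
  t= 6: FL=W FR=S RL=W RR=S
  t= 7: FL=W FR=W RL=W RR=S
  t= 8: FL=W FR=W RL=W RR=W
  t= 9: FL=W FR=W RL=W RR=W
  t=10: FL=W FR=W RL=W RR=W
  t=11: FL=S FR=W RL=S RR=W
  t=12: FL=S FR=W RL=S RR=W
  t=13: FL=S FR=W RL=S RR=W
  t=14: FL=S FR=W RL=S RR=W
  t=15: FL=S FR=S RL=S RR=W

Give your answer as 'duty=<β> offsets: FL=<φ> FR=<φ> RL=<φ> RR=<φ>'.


duty β = stance ticks per leg = 8
FL: stance ticks = 8; W→S at t=11 → φ=5
FR: stance ticks = 8; W→S at t=15 → φ=1
RL: stance ticks = 8; W→S at t=11 → φ=5
RR: stance ticks = 8; W→S at t=0 → φ=0

duty=8 offsets: FL=5 FR=1 RL=5 RR=0


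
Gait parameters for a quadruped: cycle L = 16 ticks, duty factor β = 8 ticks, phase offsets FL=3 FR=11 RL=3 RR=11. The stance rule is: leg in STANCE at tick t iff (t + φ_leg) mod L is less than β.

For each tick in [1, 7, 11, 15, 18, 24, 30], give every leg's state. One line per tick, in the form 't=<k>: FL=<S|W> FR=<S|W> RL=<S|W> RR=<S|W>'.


t=1: phase=(4,12,4,12) vs β=8 → FL=S FR=W RL=S RR=W
t=7: phase=(10,2,10,2) vs β=8 → FL=W FR=S RL=W RR=S
t=11: phase=(14,6,14,6) vs β=8 → FL=W FR=S RL=W RR=S
t=15: phase=(2,10,2,10) vs β=8 → FL=S FR=W RL=S RR=W
t=18: phase=(5,13,5,13) vs β=8 → FL=S FR=W RL=S RR=W
t=24: phase=(11,3,11,3) vs β=8 → FL=W FR=S RL=W RR=S
t=30: phase=(1,9,1,9) vs β=8 → FL=S FR=W RL=S RR=W

t=1: FL=S FR=W RL=S RR=W
t=7: FL=W FR=S RL=W RR=S
t=11: FL=W FR=S RL=W RR=S
t=15: FL=S FR=W RL=S RR=W
t=18: FL=S FR=W RL=S RR=W
t=24: FL=W FR=S RL=W RR=S
t=30: FL=S FR=W RL=S RR=W


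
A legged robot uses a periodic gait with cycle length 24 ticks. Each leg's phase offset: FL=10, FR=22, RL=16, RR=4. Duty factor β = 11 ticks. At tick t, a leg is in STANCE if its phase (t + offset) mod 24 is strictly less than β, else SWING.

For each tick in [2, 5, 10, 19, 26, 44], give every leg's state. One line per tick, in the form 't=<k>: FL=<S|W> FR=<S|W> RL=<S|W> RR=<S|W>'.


t=2: FL=W FR=S RL=W RR=S
t=5: FL=W FR=S RL=W RR=S
t=10: FL=W FR=S RL=S RR=W
t=19: FL=S FR=W RL=W RR=W
t=26: FL=W FR=S RL=W RR=S
t=44: FL=S FR=W RL=W RR=S

t=2: phase=(12,0,18,6) vs β=11 → FL=W FR=S RL=W RR=S
t=5: phase=(15,3,21,9) vs β=11 → FL=W FR=S RL=W RR=S
t=10: phase=(20,8,2,14) vs β=11 → FL=W FR=S RL=S RR=W
t=19: phase=(5,17,11,23) vs β=11 → FL=S FR=W RL=W RR=W
t=26: phase=(12,0,18,6) vs β=11 → FL=W FR=S RL=W RR=S
t=44: phase=(6,18,12,0) vs β=11 → FL=S FR=W RL=W RR=S


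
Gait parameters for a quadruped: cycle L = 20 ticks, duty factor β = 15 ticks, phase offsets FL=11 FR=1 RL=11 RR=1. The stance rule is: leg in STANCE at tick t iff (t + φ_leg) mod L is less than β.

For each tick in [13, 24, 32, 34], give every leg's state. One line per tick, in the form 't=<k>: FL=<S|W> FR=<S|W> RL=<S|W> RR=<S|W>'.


t=13: FL=S FR=S RL=S RR=S
t=24: FL=W FR=S RL=W RR=S
t=32: FL=S FR=S RL=S RR=S
t=34: FL=S FR=W RL=S RR=W

t=13: phase=(4,14,4,14) vs β=15 → FL=S FR=S RL=S RR=S
t=24: phase=(15,5,15,5) vs β=15 → FL=W FR=S RL=W RR=S
t=32: phase=(3,13,3,13) vs β=15 → FL=S FR=S RL=S RR=S
t=34: phase=(5,15,5,15) vs β=15 → FL=S FR=W RL=S RR=W


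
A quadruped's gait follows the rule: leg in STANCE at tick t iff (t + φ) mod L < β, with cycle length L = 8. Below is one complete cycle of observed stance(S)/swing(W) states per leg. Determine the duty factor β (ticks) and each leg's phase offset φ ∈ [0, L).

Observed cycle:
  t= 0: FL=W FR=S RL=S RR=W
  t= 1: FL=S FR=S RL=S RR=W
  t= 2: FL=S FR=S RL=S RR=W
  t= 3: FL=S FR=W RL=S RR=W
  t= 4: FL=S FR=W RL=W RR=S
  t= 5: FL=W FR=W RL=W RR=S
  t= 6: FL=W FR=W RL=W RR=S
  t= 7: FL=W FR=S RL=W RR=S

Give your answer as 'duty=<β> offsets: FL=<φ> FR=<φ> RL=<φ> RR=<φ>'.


duty β = stance ticks per leg = 4
FL: stance ticks = 4; W→S at t=1 → φ=7
FR: stance ticks = 4; W→S at t=7 → φ=1
RL: stance ticks = 4; W→S at t=0 → φ=0
RR: stance ticks = 4; W→S at t=4 → φ=4

duty=4 offsets: FL=7 FR=1 RL=0 RR=4


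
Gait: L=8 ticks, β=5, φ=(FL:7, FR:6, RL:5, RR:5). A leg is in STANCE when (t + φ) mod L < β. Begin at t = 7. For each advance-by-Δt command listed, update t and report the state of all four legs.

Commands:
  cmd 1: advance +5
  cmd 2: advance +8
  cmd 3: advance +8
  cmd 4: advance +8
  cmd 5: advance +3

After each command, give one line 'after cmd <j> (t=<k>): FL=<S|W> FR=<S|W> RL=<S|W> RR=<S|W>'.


after cmd 1 (t=12): FL=S FR=S RL=S RR=S
after cmd 2 (t=20): FL=S FR=S RL=S RR=S
after cmd 3 (t=28): FL=S FR=S RL=S RR=S
after cmd 4 (t=36): FL=S FR=S RL=S RR=S
after cmd 5 (t=39): FL=W FR=W RL=S RR=S

start t=7: FL=W FR=W RL=S RR=S
cmd 1: advance +5 → t=12, phase=(3,2,1,1) → FL=S FR=S RL=S RR=S
cmd 2: advance +8 → t=20, phase=(3,2,1,1) → FL=S FR=S RL=S RR=S
cmd 3: advance +8 → t=28, phase=(3,2,1,1) → FL=S FR=S RL=S RR=S
cmd 4: advance +8 → t=36, phase=(3,2,1,1) → FL=S FR=S RL=S RR=S
cmd 5: advance +3 → t=39, phase=(6,5,4,4) → FL=W FR=W RL=S RR=S


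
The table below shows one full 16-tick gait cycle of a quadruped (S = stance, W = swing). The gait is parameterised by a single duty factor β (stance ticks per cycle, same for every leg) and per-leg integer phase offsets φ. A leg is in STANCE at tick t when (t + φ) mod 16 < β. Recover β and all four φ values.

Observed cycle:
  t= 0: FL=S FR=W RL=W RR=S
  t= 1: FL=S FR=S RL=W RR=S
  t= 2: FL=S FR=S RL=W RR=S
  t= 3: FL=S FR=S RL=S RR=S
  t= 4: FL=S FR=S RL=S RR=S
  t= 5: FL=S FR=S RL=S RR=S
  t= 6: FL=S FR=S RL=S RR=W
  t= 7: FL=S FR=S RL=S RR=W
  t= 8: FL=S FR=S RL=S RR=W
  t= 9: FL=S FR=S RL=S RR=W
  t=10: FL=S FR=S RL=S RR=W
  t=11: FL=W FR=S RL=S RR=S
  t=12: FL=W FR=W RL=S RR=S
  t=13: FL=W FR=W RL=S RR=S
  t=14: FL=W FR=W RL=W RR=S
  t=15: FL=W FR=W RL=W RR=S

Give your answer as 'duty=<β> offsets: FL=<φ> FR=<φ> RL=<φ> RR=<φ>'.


duty β = stance ticks per leg = 11
FL: stance ticks = 11; W→S at t=0 → φ=0
FR: stance ticks = 11; W→S at t=1 → φ=15
RL: stance ticks = 11; W→S at t=3 → φ=13
RR: stance ticks = 11; W→S at t=11 → φ=5

duty=11 offsets: FL=0 FR=15 RL=13 RR=5


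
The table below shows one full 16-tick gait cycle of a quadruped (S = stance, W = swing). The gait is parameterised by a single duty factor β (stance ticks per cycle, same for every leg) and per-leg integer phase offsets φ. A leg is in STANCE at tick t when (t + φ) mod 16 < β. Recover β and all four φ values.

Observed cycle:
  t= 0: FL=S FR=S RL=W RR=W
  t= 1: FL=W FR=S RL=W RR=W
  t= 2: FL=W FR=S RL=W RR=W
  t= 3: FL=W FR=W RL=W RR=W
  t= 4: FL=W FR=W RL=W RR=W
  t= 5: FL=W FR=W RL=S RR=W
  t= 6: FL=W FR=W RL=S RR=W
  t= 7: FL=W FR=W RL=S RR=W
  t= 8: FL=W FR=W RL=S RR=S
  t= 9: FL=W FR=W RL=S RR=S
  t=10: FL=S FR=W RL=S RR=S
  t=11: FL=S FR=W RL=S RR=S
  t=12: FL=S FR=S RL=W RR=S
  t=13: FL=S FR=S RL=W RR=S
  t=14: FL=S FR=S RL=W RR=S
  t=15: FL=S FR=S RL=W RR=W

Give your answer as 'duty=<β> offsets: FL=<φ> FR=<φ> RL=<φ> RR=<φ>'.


duty=7 offsets: FL=6 FR=4 RL=11 RR=8

duty β = stance ticks per leg = 7
FL: stance ticks = 7; W→S at t=10 → φ=6
FR: stance ticks = 7; W→S at t=12 → φ=4
RL: stance ticks = 7; W→S at t=5 → φ=11
RR: stance ticks = 7; W→S at t=8 → φ=8


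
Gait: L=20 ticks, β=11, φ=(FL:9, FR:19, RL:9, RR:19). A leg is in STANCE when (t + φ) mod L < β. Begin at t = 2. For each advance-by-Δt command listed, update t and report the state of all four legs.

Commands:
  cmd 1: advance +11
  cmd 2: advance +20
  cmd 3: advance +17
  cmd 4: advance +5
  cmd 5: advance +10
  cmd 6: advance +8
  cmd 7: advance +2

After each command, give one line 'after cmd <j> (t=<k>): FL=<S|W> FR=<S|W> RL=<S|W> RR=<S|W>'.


start t=2: FL=W FR=S RL=W RR=S
cmd 1: advance +11 → t=13, phase=(2,12,2,12) → FL=S FR=W RL=S RR=W
cmd 2: advance +20 → t=33, phase=(2,12,2,12) → FL=S FR=W RL=S RR=W
cmd 3: advance +17 → t=50, phase=(19,9,19,9) → FL=W FR=S RL=W RR=S
cmd 4: advance +5 → t=55, phase=(4,14,4,14) → FL=S FR=W RL=S RR=W
cmd 5: advance +10 → t=65, phase=(14,4,14,4) → FL=W FR=S RL=W RR=S
cmd 6: advance +8 → t=73, phase=(2,12,2,12) → FL=S FR=W RL=S RR=W
cmd 7: advance +2 → t=75, phase=(4,14,4,14) → FL=S FR=W RL=S RR=W

after cmd 1 (t=13): FL=S FR=W RL=S RR=W
after cmd 2 (t=33): FL=S FR=W RL=S RR=W
after cmd 3 (t=50): FL=W FR=S RL=W RR=S
after cmd 4 (t=55): FL=S FR=W RL=S RR=W
after cmd 5 (t=65): FL=W FR=S RL=W RR=S
after cmd 6 (t=73): FL=S FR=W RL=S RR=W
after cmd 7 (t=75): FL=S FR=W RL=S RR=W


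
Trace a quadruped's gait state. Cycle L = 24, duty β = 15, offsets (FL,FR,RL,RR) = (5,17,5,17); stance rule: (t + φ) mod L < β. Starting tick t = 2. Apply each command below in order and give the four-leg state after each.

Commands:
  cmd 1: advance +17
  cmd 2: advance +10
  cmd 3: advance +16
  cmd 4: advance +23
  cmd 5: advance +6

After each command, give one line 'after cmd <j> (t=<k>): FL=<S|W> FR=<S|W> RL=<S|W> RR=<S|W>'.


start t=2: FL=S FR=W RL=S RR=W
cmd 1: advance +17 → t=19, phase=(0,12,0,12) → FL=S FR=S RL=S RR=S
cmd 2: advance +10 → t=29, phase=(10,22,10,22) → FL=S FR=W RL=S RR=W
cmd 3: advance +16 → t=45, phase=(2,14,2,14) → FL=S FR=S RL=S RR=S
cmd 4: advance +23 → t=68, phase=(1,13,1,13) → FL=S FR=S RL=S RR=S
cmd 5: advance +6 → t=74, phase=(7,19,7,19) → FL=S FR=W RL=S RR=W

after cmd 1 (t=19): FL=S FR=S RL=S RR=S
after cmd 2 (t=29): FL=S FR=W RL=S RR=W
after cmd 3 (t=45): FL=S FR=S RL=S RR=S
after cmd 4 (t=68): FL=S FR=S RL=S RR=S
after cmd 5 (t=74): FL=S FR=W RL=S RR=W


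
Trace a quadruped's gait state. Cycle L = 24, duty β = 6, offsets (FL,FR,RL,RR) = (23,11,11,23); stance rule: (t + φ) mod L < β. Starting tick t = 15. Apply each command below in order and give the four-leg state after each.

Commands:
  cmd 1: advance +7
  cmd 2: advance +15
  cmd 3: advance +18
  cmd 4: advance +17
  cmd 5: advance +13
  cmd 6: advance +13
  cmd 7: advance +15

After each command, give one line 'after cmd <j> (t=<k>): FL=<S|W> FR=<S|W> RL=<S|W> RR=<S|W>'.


after cmd 1 (t=22): FL=W FR=W RL=W RR=W
after cmd 2 (t=37): FL=W FR=S RL=S RR=W
after cmd 3 (t=55): FL=W FR=W RL=W RR=W
after cmd 4 (t=72): FL=W FR=W RL=W RR=W
after cmd 5 (t=85): FL=W FR=S RL=S RR=W
after cmd 6 (t=98): FL=S FR=W RL=W RR=S
after cmd 7 (t=113): FL=W FR=S RL=S RR=W

start t=15: FL=W FR=S RL=S RR=W
cmd 1: advance +7 → t=22, phase=(21,9,9,21) → FL=W FR=W RL=W RR=W
cmd 2: advance +15 → t=37, phase=(12,0,0,12) → FL=W FR=S RL=S RR=W
cmd 3: advance +18 → t=55, phase=(6,18,18,6) → FL=W FR=W RL=W RR=W
cmd 4: advance +17 → t=72, phase=(23,11,11,23) → FL=W FR=W RL=W RR=W
cmd 5: advance +13 → t=85, phase=(12,0,0,12) → FL=W FR=S RL=S RR=W
cmd 6: advance +13 → t=98, phase=(1,13,13,1) → FL=S FR=W RL=W RR=S
cmd 7: advance +15 → t=113, phase=(16,4,4,16) → FL=W FR=S RL=S RR=W


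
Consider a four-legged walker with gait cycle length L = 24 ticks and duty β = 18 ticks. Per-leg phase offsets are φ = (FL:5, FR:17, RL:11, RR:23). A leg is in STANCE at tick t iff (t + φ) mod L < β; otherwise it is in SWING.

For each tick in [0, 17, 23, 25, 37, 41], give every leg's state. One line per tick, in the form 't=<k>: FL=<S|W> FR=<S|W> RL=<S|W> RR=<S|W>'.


t=0: FL=S FR=S RL=S RR=W
t=17: FL=W FR=S RL=S RR=S
t=23: FL=S FR=S RL=S RR=W
t=25: FL=S FR=W RL=S RR=S
t=37: FL=W FR=S RL=S RR=S
t=41: FL=W FR=S RL=S RR=S

t=0: phase=(5,17,11,23) vs β=18 → FL=S FR=S RL=S RR=W
t=17: phase=(22,10,4,16) vs β=18 → FL=W FR=S RL=S RR=S
t=23: phase=(4,16,10,22) vs β=18 → FL=S FR=S RL=S RR=W
t=25: phase=(6,18,12,0) vs β=18 → FL=S FR=W RL=S RR=S
t=37: phase=(18,6,0,12) vs β=18 → FL=W FR=S RL=S RR=S
t=41: phase=(22,10,4,16) vs β=18 → FL=W FR=S RL=S RR=S


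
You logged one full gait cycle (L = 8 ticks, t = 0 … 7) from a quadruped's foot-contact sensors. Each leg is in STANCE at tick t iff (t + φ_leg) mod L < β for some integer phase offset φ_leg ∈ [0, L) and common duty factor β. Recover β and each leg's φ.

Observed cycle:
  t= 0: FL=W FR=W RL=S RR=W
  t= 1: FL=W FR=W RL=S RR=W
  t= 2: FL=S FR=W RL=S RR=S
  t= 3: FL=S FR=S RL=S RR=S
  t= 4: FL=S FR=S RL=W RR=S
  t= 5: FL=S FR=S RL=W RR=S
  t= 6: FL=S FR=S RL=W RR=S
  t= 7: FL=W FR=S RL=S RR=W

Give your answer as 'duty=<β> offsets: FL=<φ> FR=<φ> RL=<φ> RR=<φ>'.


duty β = stance ticks per leg = 5
FL: stance ticks = 5; W→S at t=2 → φ=6
FR: stance ticks = 5; W→S at t=3 → φ=5
RL: stance ticks = 5; W→S at t=7 → φ=1
RR: stance ticks = 5; W→S at t=2 → φ=6

duty=5 offsets: FL=6 FR=5 RL=1 RR=6


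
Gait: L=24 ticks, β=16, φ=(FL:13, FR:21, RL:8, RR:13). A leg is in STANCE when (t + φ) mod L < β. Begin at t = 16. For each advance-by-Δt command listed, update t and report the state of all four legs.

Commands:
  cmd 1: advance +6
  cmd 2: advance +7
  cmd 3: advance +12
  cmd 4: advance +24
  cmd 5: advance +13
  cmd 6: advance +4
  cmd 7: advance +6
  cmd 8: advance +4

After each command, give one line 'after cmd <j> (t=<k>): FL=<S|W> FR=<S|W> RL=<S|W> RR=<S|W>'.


start t=16: FL=S FR=S RL=S RR=S
cmd 1: advance +6 → t=22, phase=(11,19,6,11) → FL=S FR=W RL=S RR=S
cmd 2: advance +7 → t=29, phase=(18,2,13,18) → FL=W FR=S RL=S RR=W
cmd 3: advance +12 → t=41, phase=(6,14,1,6) → FL=S FR=S RL=S RR=S
cmd 4: advance +24 → t=65, phase=(6,14,1,6) → FL=S FR=S RL=S RR=S
cmd 5: advance +13 → t=78, phase=(19,3,14,19) → FL=W FR=S RL=S RR=W
cmd 6: advance +4 → t=82, phase=(23,7,18,23) → FL=W FR=S RL=W RR=W
cmd 7: advance +6 → t=88, phase=(5,13,0,5) → FL=S FR=S RL=S RR=S
cmd 8: advance +4 → t=92, phase=(9,17,4,9) → FL=S FR=W RL=S RR=S

after cmd 1 (t=22): FL=S FR=W RL=S RR=S
after cmd 2 (t=29): FL=W FR=S RL=S RR=W
after cmd 3 (t=41): FL=S FR=S RL=S RR=S
after cmd 4 (t=65): FL=S FR=S RL=S RR=S
after cmd 5 (t=78): FL=W FR=S RL=S RR=W
after cmd 6 (t=82): FL=W FR=S RL=W RR=W
after cmd 7 (t=88): FL=S FR=S RL=S RR=S
after cmd 8 (t=92): FL=S FR=W RL=S RR=S
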